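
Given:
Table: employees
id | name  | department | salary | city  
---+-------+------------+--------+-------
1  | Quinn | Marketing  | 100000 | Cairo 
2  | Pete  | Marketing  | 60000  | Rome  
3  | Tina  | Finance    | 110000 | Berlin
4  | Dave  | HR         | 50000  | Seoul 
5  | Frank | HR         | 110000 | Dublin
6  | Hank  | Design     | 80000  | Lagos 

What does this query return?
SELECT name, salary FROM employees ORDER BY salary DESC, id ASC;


Sorting by salary DESC, then id ASC for ties

6 rows:
Tina, 110000
Frank, 110000
Quinn, 100000
Hank, 80000
Pete, 60000
Dave, 50000


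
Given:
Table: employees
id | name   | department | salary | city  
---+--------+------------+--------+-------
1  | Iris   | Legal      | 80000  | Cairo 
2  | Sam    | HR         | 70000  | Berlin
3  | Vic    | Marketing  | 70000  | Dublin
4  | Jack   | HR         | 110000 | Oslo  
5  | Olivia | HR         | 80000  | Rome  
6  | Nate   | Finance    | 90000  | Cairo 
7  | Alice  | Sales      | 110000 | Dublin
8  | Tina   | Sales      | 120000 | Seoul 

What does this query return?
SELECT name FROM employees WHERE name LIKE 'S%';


LIKE 'S%' matches names starting with 'S'
Matching: 1

1 rows:
Sam


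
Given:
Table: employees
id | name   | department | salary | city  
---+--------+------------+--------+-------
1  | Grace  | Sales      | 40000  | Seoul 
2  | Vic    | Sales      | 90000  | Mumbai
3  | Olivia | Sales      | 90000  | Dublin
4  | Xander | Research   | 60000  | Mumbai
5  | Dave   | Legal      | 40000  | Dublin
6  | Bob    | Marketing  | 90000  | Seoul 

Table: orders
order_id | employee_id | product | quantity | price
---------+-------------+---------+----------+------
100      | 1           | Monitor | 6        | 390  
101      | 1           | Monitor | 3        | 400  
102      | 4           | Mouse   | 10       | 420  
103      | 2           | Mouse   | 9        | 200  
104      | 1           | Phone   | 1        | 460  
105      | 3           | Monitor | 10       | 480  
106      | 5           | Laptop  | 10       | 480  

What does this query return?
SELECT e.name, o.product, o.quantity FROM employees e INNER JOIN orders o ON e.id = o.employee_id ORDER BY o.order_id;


Joining employees.id = orders.employee_id:
  employee Grace (id=1) -> order Monitor
  employee Grace (id=1) -> order Monitor
  employee Xander (id=4) -> order Mouse
  employee Vic (id=2) -> order Mouse
  employee Grace (id=1) -> order Phone
  employee Olivia (id=3) -> order Monitor
  employee Dave (id=5) -> order Laptop


7 rows:
Grace, Monitor, 6
Grace, Monitor, 3
Xander, Mouse, 10
Vic, Mouse, 9
Grace, Phone, 1
Olivia, Monitor, 10
Dave, Laptop, 10


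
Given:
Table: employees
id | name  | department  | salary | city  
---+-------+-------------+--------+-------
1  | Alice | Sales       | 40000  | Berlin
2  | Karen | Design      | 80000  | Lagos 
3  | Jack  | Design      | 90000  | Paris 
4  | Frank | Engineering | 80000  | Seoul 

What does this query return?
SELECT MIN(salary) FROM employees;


Salaries: 40000, 80000, 90000, 80000
MIN = 40000

40000


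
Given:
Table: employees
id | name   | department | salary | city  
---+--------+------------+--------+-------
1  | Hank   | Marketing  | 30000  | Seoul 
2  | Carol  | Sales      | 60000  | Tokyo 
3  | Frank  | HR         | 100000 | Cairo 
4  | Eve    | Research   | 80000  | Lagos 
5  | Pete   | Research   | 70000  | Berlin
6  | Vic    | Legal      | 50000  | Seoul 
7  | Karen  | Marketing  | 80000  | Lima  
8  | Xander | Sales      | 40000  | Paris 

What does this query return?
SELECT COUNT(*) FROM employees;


COUNT(*) counts all rows

8


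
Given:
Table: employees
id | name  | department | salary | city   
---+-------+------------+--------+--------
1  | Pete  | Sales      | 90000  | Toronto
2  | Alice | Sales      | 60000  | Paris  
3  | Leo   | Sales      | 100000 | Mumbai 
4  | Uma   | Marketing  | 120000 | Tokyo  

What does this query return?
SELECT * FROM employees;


SELECT * returns all 4 rows with all columns

4 rows:
1, Pete, Sales, 90000, Toronto
2, Alice, Sales, 60000, Paris
3, Leo, Sales, 100000, Mumbai
4, Uma, Marketing, 120000, Tokyo


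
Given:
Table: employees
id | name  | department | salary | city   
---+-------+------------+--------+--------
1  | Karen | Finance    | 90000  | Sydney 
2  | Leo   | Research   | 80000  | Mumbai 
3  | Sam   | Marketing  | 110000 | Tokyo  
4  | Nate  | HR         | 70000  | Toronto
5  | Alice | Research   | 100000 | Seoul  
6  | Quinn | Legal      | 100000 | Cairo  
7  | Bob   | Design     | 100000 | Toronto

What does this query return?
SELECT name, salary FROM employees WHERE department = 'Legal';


Filtering: department = 'Legal'
Matching rows: 1

1 rows:
Quinn, 100000


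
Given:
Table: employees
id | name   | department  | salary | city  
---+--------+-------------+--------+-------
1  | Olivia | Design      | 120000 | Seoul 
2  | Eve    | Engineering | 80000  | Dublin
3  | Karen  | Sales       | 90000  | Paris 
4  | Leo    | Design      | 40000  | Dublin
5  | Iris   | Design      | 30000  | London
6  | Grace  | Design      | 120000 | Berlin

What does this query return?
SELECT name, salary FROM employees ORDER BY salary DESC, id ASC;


Sorting by salary DESC, then id ASC for ties

6 rows:
Olivia, 120000
Grace, 120000
Karen, 90000
Eve, 80000
Leo, 40000
Iris, 30000


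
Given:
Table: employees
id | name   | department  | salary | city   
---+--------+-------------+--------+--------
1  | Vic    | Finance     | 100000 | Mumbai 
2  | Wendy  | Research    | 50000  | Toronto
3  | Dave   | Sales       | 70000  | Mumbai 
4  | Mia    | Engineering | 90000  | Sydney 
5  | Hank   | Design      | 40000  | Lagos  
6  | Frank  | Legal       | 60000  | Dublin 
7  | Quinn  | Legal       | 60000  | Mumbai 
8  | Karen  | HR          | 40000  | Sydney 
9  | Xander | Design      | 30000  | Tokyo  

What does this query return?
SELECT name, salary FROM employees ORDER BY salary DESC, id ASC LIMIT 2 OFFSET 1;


Sort by salary DESC (id ASC tiebreak), then skip 1 and take 2
Rows 2 through 3

2 rows:
Mia, 90000
Dave, 70000


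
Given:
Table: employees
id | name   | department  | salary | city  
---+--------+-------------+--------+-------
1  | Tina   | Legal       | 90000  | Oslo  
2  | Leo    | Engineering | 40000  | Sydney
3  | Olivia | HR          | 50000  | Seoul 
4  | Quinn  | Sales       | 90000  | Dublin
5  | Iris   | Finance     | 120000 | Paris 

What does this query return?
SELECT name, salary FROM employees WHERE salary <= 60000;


Filtering: salary <= 60000
Matching: 2 rows

2 rows:
Leo, 40000
Olivia, 50000


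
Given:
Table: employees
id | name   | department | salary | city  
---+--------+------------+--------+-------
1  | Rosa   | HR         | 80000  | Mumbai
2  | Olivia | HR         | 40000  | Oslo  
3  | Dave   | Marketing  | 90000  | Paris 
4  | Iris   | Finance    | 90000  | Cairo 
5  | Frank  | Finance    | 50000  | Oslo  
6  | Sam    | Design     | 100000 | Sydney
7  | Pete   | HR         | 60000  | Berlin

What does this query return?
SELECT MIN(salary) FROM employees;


Salaries: 80000, 40000, 90000, 90000, 50000, 100000, 60000
MIN = 40000

40000


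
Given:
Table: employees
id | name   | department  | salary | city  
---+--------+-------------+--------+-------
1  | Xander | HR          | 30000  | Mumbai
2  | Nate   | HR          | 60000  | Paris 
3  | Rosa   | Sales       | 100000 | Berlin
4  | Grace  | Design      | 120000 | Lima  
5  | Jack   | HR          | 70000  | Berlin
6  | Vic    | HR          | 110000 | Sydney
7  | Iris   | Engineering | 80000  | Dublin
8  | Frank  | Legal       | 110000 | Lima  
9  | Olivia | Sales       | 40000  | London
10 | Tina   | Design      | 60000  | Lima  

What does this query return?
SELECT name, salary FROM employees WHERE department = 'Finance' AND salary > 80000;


Filtering: department = 'Finance' AND salary > 80000
Matching: 0 rows

Empty result set (0 rows)


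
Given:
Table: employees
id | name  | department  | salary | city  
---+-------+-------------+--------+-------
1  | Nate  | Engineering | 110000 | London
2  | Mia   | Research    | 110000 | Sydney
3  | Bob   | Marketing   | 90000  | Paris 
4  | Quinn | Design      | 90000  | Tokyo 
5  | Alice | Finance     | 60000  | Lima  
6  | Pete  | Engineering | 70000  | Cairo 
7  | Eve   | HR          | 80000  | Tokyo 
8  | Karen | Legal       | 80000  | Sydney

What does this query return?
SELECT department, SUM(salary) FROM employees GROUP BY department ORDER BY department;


Summing salary within each department:
  Design: 90000 = 90000
  Engineering: 110000 + 70000 = 180000
  Finance: 60000 = 60000
  HR: 80000 = 80000
  Legal: 80000 = 80000
  Marketing: 90000 = 90000
  Research: 110000 = 110000


7 groups:
Design, 90000
Engineering, 180000
Finance, 60000
HR, 80000
Legal, 80000
Marketing, 90000
Research, 110000


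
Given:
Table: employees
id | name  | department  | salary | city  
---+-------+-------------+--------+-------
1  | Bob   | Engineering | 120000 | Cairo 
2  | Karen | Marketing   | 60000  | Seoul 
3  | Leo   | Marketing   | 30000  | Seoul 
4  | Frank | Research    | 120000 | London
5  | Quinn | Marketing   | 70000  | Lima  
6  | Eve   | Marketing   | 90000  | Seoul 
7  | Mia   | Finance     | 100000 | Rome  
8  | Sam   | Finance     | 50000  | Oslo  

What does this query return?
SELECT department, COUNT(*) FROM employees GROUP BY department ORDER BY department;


Assigning each row to its department group:
  Bob -> Engineering
  Karen -> Marketing
  Leo -> Marketing
  Frank -> Research
  Quinn -> Marketing
  Eve -> Marketing
  Mia -> Finance
  Sam -> Finance


4 groups:
Engineering, 1
Finance, 2
Marketing, 4
Research, 1


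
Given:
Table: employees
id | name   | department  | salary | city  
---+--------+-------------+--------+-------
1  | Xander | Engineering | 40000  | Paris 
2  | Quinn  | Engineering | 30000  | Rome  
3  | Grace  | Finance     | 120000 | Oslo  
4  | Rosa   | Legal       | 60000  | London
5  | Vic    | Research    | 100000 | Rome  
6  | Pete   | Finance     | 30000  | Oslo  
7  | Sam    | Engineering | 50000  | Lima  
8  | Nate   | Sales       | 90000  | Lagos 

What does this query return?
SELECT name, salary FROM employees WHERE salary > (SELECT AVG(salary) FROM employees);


Subquery: AVG(salary) = 65000.0
Filtering: salary > 65000.0
  Grace (120000) -> MATCH
  Vic (100000) -> MATCH
  Nate (90000) -> MATCH


3 rows:
Grace, 120000
Vic, 100000
Nate, 90000


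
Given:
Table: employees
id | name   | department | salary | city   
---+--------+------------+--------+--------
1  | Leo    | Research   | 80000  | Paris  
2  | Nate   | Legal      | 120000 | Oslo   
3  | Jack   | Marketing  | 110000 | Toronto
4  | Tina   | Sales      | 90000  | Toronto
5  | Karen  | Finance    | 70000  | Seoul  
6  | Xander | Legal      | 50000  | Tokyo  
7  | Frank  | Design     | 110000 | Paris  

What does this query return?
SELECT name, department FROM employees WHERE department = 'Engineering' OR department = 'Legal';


Filtering: department = 'Engineering' OR 'Legal'
Matching: 2 rows

2 rows:
Nate, Legal
Xander, Legal


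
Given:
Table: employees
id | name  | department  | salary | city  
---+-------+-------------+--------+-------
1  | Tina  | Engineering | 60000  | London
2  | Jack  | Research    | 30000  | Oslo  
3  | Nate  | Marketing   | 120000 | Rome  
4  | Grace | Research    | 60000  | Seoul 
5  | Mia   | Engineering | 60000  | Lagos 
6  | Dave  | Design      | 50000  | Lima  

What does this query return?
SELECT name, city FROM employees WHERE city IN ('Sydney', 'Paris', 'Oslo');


Filtering: city IN ('Sydney', 'Paris', 'Oslo')
Matching: 1 rows

1 rows:
Jack, Oslo


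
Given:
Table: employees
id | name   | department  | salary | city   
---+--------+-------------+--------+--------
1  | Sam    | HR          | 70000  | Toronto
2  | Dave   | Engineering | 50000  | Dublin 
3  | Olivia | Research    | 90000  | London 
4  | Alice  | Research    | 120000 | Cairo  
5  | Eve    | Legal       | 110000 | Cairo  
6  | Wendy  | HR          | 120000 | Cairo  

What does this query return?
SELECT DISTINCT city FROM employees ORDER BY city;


All 'city' values (row order): Toronto, Dublin, London, Cairo, Cairo, Cairo
Removing duplicates leaves 4 unique value(s).

4 values:
Cairo
Dublin
London
Toronto


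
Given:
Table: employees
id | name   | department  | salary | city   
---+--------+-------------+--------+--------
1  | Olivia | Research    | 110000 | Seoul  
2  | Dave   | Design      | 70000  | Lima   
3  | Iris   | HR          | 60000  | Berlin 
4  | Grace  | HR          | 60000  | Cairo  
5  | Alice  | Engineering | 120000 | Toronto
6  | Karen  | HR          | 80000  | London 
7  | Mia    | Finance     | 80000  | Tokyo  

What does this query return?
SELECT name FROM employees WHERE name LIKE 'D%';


LIKE 'D%' matches names starting with 'D'
Matching: 1

1 rows:
Dave


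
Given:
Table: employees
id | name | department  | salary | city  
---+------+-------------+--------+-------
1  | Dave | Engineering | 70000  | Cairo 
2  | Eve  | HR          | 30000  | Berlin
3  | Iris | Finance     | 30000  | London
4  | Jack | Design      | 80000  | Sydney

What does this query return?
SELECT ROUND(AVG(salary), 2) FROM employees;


SUM(salary) = 210000
COUNT = 4
ROUND(AVG, 2) = ROUND(210000 / 4, 2) = 52500.0

52500.0


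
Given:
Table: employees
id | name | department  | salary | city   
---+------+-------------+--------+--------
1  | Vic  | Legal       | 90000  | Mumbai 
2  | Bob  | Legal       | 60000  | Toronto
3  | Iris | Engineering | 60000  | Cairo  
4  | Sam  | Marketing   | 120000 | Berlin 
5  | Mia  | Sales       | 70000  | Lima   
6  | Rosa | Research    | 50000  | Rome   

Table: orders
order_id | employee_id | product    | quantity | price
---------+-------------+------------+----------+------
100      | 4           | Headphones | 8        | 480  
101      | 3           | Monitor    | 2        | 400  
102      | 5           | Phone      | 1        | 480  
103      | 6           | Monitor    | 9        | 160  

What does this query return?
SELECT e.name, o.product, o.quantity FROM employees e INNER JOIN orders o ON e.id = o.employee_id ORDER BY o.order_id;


Joining employees.id = orders.employee_id:
  employee Sam (id=4) -> order Headphones
  employee Iris (id=3) -> order Monitor
  employee Mia (id=5) -> order Phone
  employee Rosa (id=6) -> order Monitor


4 rows:
Sam, Headphones, 8
Iris, Monitor, 2
Mia, Phone, 1
Rosa, Monitor, 9


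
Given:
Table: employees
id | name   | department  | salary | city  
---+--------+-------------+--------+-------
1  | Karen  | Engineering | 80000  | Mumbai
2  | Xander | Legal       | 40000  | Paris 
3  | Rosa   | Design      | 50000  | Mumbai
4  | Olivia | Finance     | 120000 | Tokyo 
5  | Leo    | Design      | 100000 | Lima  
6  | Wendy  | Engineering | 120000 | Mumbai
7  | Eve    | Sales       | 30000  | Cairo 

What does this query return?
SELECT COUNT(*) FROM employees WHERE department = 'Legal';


Counting rows where department = 'Legal'
  Xander -> MATCH


1


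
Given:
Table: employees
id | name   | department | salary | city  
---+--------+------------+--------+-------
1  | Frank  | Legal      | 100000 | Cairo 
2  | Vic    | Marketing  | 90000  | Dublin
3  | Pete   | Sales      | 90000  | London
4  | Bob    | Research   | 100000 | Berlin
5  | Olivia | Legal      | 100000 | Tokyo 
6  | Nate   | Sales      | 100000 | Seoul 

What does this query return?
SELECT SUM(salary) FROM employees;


SUM(salary) = 100000 + 90000 + 90000 + 100000 + 100000 + 100000 = 580000

580000


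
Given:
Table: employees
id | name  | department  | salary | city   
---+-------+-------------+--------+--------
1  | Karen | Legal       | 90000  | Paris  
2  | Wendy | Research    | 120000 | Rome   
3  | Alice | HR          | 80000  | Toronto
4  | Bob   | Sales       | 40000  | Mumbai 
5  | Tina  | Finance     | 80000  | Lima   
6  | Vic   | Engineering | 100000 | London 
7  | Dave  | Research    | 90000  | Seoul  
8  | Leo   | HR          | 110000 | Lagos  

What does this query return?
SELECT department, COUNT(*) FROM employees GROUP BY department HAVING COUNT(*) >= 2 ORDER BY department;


Groups with count >= 2:
  HR: 2 -> PASS
  Research: 2 -> PASS
  Engineering: 1 -> filtered out
  Finance: 1 -> filtered out
  Legal: 1 -> filtered out
  Sales: 1 -> filtered out


2 groups:
HR, 2
Research, 2


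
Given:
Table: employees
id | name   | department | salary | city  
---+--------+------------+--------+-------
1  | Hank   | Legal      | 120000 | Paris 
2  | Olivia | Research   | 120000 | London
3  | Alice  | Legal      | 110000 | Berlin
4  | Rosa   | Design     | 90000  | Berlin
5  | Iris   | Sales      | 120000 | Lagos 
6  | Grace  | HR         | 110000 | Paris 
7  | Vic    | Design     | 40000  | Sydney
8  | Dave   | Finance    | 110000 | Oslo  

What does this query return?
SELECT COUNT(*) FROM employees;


COUNT(*) counts all rows

8


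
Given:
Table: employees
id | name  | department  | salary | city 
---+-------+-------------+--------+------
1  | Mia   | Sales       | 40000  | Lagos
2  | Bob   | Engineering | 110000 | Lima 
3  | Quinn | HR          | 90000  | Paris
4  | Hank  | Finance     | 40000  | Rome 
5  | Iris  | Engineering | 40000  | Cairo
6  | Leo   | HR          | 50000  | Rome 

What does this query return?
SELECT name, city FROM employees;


Projecting columns: name, city

6 rows:
Mia, Lagos
Bob, Lima
Quinn, Paris
Hank, Rome
Iris, Cairo
Leo, Rome


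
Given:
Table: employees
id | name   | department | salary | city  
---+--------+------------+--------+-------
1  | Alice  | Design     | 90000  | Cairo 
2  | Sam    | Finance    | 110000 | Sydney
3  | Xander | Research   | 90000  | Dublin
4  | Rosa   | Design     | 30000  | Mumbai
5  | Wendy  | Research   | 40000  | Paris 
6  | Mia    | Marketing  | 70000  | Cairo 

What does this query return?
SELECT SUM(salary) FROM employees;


SUM(salary) = 90000 + 110000 + 90000 + 30000 + 40000 + 70000 = 430000

430000


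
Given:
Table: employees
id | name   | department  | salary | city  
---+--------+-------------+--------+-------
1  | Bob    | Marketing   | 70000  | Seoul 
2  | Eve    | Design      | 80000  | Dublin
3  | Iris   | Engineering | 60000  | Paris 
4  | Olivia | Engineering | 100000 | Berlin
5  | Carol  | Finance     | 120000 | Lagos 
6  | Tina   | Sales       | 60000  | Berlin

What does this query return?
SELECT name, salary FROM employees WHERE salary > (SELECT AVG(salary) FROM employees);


Subquery: AVG(salary) = 81666.67
Filtering: salary > 81666.67
  Olivia (100000) -> MATCH
  Carol (120000) -> MATCH


2 rows:
Olivia, 100000
Carol, 120000


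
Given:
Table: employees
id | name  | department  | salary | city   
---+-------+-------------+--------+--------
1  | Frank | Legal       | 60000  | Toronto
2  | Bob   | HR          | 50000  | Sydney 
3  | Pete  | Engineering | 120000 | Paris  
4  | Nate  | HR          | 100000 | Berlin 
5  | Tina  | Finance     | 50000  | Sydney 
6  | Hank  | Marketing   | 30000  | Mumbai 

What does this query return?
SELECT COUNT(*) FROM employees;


COUNT(*) counts all rows

6


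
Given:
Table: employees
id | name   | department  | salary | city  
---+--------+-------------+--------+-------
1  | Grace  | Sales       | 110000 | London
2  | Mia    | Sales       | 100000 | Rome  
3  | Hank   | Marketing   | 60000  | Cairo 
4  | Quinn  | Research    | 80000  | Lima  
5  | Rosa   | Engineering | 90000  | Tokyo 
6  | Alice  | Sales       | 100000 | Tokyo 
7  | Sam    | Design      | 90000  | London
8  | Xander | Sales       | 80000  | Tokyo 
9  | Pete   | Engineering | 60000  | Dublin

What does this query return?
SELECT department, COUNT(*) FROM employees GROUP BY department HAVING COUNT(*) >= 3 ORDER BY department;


Groups with count >= 3:
  Sales: 4 -> PASS
  Design: 1 -> filtered out
  Engineering: 2 -> filtered out
  Marketing: 1 -> filtered out
  Research: 1 -> filtered out


1 groups:
Sales, 4


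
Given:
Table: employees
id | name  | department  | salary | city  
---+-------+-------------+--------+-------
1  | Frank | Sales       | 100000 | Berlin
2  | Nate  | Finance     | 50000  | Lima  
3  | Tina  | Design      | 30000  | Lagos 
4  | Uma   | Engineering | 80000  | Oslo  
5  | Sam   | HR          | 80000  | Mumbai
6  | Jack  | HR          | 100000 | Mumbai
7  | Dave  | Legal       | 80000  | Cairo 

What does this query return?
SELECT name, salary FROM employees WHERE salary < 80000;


Filtering: salary < 80000
Matching: 2 rows

2 rows:
Nate, 50000
Tina, 30000


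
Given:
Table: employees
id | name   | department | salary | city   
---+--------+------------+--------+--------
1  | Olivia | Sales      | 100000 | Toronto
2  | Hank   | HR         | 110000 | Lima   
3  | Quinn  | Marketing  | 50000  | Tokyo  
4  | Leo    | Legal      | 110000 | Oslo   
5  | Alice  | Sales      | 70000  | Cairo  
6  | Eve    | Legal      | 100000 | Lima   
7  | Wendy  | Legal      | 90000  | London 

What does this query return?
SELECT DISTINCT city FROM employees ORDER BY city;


All 'city' values (row order): Toronto, Lima, Tokyo, Oslo, Cairo, Lima, London
Removing duplicates leaves 6 unique value(s).

6 values:
Cairo
Lima
London
Oslo
Tokyo
Toronto


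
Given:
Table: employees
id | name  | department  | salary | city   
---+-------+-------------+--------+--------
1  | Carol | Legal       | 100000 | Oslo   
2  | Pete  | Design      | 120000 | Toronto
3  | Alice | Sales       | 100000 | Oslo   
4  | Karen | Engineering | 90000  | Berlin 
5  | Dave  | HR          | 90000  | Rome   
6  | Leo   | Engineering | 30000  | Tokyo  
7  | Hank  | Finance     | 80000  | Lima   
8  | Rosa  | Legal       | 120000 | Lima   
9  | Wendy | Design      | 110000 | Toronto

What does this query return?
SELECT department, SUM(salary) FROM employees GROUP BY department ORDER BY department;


Summing salary within each department:
  Design: 120000 + 110000 = 230000
  Engineering: 90000 + 30000 = 120000
  Finance: 80000 = 80000
  HR: 90000 = 90000
  Legal: 100000 + 120000 = 220000
  Sales: 100000 = 100000


6 groups:
Design, 230000
Engineering, 120000
Finance, 80000
HR, 90000
Legal, 220000
Sales, 100000


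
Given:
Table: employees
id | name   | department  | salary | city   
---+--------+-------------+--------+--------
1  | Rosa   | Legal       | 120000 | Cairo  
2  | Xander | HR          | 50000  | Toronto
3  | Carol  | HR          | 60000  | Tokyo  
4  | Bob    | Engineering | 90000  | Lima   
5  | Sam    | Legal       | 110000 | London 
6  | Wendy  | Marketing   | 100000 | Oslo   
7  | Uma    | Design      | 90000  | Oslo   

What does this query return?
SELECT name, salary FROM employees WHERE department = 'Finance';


Filtering: department = 'Finance'
Matching rows: 0

Empty result set (0 rows)


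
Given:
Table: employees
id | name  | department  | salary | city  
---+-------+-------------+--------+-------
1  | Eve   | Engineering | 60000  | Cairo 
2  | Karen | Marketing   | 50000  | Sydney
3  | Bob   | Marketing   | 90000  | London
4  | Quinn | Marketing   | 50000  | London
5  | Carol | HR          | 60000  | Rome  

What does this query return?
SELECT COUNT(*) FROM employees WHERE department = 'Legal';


Counting rows where department = 'Legal'


0


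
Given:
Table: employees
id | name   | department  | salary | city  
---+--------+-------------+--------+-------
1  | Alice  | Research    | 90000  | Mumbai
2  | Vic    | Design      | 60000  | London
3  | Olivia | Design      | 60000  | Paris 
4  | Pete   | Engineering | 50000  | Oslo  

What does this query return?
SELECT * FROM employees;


SELECT * returns all 4 rows with all columns

4 rows:
1, Alice, Research, 90000, Mumbai
2, Vic, Design, 60000, London
3, Olivia, Design, 60000, Paris
4, Pete, Engineering, 50000, Oslo


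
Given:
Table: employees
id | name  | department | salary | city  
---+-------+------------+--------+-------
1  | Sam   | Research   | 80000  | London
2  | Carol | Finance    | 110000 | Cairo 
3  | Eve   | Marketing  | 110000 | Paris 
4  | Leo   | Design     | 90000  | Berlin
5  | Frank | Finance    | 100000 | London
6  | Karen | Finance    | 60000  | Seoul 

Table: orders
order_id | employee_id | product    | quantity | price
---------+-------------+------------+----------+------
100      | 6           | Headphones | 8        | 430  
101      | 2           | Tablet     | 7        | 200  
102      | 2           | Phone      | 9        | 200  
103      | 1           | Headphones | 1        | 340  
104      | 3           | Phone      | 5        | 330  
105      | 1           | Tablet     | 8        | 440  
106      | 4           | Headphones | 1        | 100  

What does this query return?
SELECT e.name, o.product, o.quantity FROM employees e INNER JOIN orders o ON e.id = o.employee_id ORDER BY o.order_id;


Joining employees.id = orders.employee_id:
  employee Karen (id=6) -> order Headphones
  employee Carol (id=2) -> order Tablet
  employee Carol (id=2) -> order Phone
  employee Sam (id=1) -> order Headphones
  employee Eve (id=3) -> order Phone
  employee Sam (id=1) -> order Tablet
  employee Leo (id=4) -> order Headphones


7 rows:
Karen, Headphones, 8
Carol, Tablet, 7
Carol, Phone, 9
Sam, Headphones, 1
Eve, Phone, 5
Sam, Tablet, 8
Leo, Headphones, 1


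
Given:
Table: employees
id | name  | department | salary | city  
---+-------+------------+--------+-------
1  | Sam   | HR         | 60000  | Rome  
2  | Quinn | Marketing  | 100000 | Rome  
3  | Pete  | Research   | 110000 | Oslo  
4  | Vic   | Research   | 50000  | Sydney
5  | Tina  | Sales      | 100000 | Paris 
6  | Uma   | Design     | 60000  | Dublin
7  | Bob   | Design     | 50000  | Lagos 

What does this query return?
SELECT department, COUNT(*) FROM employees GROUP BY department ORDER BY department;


Assigning each row to its department group:
  Sam -> HR
  Quinn -> Marketing
  Pete -> Research
  Vic -> Research
  Tina -> Sales
  Uma -> Design
  Bob -> Design


5 groups:
Design, 2
HR, 1
Marketing, 1
Research, 2
Sales, 1


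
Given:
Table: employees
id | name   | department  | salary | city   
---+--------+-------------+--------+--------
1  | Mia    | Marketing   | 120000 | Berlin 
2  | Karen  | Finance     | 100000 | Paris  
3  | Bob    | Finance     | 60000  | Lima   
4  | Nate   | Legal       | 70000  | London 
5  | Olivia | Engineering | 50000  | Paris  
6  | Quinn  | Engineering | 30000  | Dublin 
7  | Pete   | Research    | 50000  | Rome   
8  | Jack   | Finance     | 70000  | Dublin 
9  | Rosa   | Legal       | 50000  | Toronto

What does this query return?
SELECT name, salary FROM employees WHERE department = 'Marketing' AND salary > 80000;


Filtering: department = 'Marketing' AND salary > 80000
Matching: 1 rows

1 rows:
Mia, 120000


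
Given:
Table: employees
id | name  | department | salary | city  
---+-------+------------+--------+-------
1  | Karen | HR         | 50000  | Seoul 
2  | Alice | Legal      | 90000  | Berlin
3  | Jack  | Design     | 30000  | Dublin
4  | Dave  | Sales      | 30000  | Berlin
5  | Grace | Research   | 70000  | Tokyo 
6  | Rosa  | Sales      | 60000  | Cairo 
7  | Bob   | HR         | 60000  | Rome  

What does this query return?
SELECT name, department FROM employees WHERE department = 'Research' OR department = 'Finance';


Filtering: department = 'Research' OR 'Finance'
Matching: 1 rows

1 rows:
Grace, Research


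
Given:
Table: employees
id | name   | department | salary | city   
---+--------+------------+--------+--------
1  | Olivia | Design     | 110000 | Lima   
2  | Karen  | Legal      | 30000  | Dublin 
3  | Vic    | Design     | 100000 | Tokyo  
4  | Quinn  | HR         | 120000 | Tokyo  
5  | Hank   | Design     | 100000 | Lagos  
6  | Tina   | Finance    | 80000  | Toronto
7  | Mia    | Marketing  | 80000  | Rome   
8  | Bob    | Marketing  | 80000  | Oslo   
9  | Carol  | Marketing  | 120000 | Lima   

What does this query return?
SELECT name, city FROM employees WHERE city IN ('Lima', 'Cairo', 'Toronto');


Filtering: city IN ('Lima', 'Cairo', 'Toronto')
Matching: 3 rows

3 rows:
Olivia, Lima
Tina, Toronto
Carol, Lima


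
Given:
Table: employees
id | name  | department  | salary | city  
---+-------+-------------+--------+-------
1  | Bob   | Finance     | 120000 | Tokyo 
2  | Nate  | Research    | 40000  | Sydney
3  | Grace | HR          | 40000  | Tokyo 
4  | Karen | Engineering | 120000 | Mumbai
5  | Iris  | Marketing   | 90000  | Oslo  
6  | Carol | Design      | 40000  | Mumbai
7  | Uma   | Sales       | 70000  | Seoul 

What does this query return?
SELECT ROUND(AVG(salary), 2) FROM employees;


SUM(salary) = 520000
COUNT = 7
ROUND(AVG, 2) = ROUND(520000 / 7, 2) = 74285.71

74285.71


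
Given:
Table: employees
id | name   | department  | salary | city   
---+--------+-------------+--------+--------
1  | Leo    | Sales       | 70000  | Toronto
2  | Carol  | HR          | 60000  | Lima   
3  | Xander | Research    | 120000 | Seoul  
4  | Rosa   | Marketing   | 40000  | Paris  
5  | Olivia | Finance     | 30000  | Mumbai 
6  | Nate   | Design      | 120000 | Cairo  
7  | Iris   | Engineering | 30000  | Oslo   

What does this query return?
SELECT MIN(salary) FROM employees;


Salaries: 70000, 60000, 120000, 40000, 30000, 120000, 30000
MIN = 30000

30000


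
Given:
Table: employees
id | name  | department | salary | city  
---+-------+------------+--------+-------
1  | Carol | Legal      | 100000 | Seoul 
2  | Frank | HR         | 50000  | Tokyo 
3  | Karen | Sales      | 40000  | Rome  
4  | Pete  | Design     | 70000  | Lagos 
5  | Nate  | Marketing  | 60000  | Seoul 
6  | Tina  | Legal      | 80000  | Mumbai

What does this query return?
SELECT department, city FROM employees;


Projecting columns: department, city

6 rows:
Legal, Seoul
HR, Tokyo
Sales, Rome
Design, Lagos
Marketing, Seoul
Legal, Mumbai


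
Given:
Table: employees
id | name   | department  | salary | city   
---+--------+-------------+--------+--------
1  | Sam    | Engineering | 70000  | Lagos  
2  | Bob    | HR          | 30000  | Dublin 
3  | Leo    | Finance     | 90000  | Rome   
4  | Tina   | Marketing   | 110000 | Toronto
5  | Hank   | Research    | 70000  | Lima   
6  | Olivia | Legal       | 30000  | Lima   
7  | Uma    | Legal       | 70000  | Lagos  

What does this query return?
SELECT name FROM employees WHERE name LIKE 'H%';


LIKE 'H%' matches names starting with 'H'
Matching: 1

1 rows:
Hank


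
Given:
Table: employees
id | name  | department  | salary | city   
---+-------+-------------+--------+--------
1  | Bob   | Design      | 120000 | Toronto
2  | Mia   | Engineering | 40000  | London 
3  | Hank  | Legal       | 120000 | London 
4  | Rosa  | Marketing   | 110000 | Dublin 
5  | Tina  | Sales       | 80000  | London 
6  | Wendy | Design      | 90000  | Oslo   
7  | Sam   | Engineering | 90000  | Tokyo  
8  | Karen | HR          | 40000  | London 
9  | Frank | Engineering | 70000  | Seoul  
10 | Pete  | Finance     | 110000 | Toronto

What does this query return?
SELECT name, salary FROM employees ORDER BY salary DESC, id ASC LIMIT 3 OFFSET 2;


Sort by salary DESC (id ASC tiebreak), then skip 2 and take 3
Rows 3 through 5

3 rows:
Rosa, 110000
Pete, 110000
Wendy, 90000


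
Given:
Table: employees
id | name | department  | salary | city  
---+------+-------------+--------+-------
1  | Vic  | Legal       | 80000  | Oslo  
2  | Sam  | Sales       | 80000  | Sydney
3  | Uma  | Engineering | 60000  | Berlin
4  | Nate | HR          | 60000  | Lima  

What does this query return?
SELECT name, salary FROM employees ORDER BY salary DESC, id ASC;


Sorting by salary DESC, then id ASC for ties

4 rows:
Vic, 80000
Sam, 80000
Uma, 60000
Nate, 60000


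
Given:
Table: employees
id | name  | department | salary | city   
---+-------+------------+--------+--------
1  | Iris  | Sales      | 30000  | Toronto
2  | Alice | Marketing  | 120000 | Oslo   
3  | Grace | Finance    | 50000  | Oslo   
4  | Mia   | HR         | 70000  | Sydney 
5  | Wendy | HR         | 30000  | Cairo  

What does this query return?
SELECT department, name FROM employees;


Projecting columns: department, name

5 rows:
Sales, Iris
Marketing, Alice
Finance, Grace
HR, Mia
HR, Wendy


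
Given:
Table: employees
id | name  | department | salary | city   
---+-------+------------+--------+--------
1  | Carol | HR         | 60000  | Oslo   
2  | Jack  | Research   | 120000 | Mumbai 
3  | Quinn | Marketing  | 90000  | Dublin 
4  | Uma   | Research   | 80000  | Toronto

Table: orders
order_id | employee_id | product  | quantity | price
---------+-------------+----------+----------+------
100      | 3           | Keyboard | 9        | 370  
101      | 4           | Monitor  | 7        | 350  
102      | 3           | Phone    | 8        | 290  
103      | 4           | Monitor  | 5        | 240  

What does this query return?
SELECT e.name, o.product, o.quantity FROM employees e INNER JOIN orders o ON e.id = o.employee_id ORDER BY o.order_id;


Joining employees.id = orders.employee_id:
  employee Quinn (id=3) -> order Keyboard
  employee Uma (id=4) -> order Monitor
  employee Quinn (id=3) -> order Phone
  employee Uma (id=4) -> order Monitor


4 rows:
Quinn, Keyboard, 9
Uma, Monitor, 7
Quinn, Phone, 8
Uma, Monitor, 5


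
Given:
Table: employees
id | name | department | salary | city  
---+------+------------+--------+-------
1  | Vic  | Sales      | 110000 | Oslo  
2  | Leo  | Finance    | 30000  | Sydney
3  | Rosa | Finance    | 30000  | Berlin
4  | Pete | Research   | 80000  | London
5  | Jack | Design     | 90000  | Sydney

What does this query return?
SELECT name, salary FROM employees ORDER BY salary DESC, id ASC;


Sorting by salary DESC, then id ASC for ties

5 rows:
Vic, 110000
Jack, 90000
Pete, 80000
Leo, 30000
Rosa, 30000


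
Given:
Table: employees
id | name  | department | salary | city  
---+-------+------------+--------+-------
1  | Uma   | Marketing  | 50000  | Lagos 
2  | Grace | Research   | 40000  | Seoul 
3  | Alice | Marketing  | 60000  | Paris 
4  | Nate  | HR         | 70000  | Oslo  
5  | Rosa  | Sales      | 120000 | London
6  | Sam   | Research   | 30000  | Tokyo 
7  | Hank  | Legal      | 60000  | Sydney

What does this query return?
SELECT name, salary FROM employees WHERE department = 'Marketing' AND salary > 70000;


Filtering: department = 'Marketing' AND salary > 70000
Matching: 0 rows

Empty result set (0 rows)


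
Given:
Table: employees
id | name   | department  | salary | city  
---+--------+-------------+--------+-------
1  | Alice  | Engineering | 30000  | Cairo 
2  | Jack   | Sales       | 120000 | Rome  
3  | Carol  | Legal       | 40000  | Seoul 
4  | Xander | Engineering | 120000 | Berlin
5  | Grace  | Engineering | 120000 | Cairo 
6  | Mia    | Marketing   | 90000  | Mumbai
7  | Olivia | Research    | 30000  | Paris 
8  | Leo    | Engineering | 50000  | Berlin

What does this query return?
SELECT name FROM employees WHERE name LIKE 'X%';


LIKE 'X%' matches names starting with 'X'
Matching: 1

1 rows:
Xander


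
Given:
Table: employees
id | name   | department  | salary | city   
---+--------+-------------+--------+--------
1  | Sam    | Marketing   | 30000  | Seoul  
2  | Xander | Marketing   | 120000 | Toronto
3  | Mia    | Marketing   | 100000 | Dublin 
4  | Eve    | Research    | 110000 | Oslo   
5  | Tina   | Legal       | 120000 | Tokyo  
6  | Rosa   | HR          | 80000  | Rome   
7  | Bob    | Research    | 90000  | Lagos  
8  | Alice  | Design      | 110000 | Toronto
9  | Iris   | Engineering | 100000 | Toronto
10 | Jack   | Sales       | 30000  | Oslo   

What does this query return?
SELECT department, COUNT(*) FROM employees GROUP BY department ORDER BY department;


Assigning each row to its department group:
  Sam -> Marketing
  Xander -> Marketing
  Mia -> Marketing
  Eve -> Research
  Tina -> Legal
  Rosa -> HR
  Bob -> Research
  Alice -> Design
  Iris -> Engineering
  Jack -> Sales


7 groups:
Design, 1
Engineering, 1
HR, 1
Legal, 1
Marketing, 3
Research, 2
Sales, 1


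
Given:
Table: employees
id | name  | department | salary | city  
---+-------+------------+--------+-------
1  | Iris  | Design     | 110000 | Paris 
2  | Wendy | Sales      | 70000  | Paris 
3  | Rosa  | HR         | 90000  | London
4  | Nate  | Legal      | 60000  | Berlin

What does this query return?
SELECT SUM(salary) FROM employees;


SUM(salary) = 110000 + 70000 + 90000 + 60000 = 330000

330000


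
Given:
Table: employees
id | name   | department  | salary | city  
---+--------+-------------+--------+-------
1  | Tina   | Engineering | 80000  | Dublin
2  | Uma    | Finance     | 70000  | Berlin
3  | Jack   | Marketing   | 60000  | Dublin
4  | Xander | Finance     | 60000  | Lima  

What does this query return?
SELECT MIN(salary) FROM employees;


Salaries: 80000, 70000, 60000, 60000
MIN = 60000

60000


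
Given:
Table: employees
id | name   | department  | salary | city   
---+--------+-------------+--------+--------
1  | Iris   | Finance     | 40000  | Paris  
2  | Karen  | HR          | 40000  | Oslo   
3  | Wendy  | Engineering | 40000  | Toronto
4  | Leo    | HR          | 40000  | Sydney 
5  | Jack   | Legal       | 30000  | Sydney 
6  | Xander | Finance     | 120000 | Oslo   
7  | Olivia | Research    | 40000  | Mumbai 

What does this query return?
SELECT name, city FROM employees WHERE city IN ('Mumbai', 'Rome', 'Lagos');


Filtering: city IN ('Mumbai', 'Rome', 'Lagos')
Matching: 1 rows

1 rows:
Olivia, Mumbai


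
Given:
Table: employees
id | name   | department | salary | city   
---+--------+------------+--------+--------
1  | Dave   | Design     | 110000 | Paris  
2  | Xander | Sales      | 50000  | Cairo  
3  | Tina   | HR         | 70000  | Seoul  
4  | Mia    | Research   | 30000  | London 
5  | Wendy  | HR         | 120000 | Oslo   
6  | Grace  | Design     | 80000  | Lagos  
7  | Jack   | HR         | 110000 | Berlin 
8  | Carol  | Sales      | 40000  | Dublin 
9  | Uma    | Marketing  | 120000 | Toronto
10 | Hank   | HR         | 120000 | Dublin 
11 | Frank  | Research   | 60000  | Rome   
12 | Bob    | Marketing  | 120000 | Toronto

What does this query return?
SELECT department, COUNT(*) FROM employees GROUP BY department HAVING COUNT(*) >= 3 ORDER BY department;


Groups with count >= 3:
  HR: 4 -> PASS
  Design: 2 -> filtered out
  Marketing: 2 -> filtered out
  Research: 2 -> filtered out
  Sales: 2 -> filtered out


1 groups:
HR, 4


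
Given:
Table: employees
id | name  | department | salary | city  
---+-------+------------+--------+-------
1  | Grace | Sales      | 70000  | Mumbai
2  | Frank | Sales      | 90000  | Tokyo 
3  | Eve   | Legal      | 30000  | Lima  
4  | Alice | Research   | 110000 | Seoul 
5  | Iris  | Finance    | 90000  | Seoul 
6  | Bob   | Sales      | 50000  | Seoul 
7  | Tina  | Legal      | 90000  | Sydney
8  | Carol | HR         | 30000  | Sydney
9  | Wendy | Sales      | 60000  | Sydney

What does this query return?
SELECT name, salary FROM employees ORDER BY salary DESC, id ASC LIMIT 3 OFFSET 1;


Sort by salary DESC (id ASC tiebreak), then skip 1 and take 3
Rows 2 through 4

3 rows:
Frank, 90000
Iris, 90000
Tina, 90000


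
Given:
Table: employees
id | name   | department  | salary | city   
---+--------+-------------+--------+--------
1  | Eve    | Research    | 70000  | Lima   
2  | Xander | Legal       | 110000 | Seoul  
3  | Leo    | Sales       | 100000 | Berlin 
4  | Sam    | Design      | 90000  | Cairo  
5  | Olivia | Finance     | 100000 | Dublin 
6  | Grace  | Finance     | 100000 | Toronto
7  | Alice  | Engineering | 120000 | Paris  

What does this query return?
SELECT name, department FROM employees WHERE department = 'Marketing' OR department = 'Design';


Filtering: department = 'Marketing' OR 'Design'
Matching: 1 rows

1 rows:
Sam, Design


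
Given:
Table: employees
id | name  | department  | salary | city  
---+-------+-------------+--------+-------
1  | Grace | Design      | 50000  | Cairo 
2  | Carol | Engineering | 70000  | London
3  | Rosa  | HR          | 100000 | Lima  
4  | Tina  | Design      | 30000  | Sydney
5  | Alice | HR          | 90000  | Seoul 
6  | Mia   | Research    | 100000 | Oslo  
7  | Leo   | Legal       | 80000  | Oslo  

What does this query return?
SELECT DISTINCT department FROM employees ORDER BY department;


All 'department' values (row order): Design, Engineering, HR, Design, HR, Research, Legal
Removing duplicates leaves 5 unique value(s).

5 values:
Design
Engineering
HR
Legal
Research
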